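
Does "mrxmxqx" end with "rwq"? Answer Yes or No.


Input string: 'mrxmxqx'
Suffix to check: 'rwq'
Last 3 characters of input: 'xqx'
Match: False
Result: No


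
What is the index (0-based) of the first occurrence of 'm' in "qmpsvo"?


Input string: 'qmpsvo'
Target: 'm'
Scanning left to right: s[0]='q', s[1]='m'
First match at index: 1


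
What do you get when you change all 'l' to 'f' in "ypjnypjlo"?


Input string: 'ypjnypjlo'
Operation: replace 'l' with 'f'
Positions of 'l': 7
After replacement: ypjnypjfo


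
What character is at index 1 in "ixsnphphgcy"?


Input string: 'ixsnphphgcy'
Operation: get character at index 1
Index mapping: s[0]='i', s[1]='x'
Result: 'x'


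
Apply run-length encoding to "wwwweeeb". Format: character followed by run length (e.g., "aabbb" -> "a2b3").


Input: 'wwwweeeb'
Operation: identify consecutive runs
Runs: 'wwww' -> w4, 'eee' -> e3, 'b' -> b1
Encoded: w4e3b1


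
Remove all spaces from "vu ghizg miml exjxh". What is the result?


Input string: 'vu ghizg miml exjxh'
Operation: remove all spaces
Words: 'vu', 'ghizg', 'miml', 'exjxh'
Join without spaces: vughizgmimlexjxh


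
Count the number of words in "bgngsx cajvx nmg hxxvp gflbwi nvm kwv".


Input string: 'bgngsx cajvx nmg hxxvp gflbwi nvm kwv'
Operation: split by spaces
Words found: 'bgngsx', 'cajvx', 'nmg', 'hxxvp', 'gflbwi', 'nvm', 'kwv'
Word count: 7


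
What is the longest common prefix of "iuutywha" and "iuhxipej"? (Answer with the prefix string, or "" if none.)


String 1: 'iuutywha'
String 2: 'iuhxipej'
Compare position by position:
pos 0: 'i' vs 'i' match
pos 1: 'u' vs 'u' match
pos 2: 'u' vs 'h' differ -> stop
Longest common prefix: "iu" (length 2)


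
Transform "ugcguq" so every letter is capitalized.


Input string: 'ugcguq'
Operation: convert each letter to uppercase
Mapping: 'u'->'U', 'g'->'G', 'c'->'C', 'g'->'G', 'u'->'U', 'q'->'Q'
Result: UGCGUQ


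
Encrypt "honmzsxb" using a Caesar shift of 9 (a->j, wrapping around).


Input: 'honmzsxb', shift = 9
Operation: for each letter, (position + 9) mod 26
Mapping: 'h'(7+9=16)->'q', 'o'(14+9=23)->'x', 'n'(13+9=22)->'w', 'm'(12+9=21)->'v', 'z'(25+9=34, 34 mod 26=8)->'i', 's'(18+9=27, 27 mod 26=1)->'b', 'x'(23+9=32, 32 mod 26=6)->'g', 'b'(1+9=10)->'k'
Result: qxwvibgk


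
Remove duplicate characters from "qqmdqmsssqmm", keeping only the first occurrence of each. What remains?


Input: 'qqmdqmsssqmm'
Operation: keep first occurrence of each character
Scan: s[0]='q' new -> keep; s[1]='q' seen -> skip; s[2]='m' new -> keep; s[3]='d' new -> keep; s[4]='q' seen -> skip; s[5]='m' seen -> skip; s[6]='s' new -> keep; s[7]='s' seen -> skip; s[8]='s' seen -> skip; s[9]='q' seen -> skip; s[10]='m' seen -> skip; s[11]='m' seen -> skip
Result: qmds


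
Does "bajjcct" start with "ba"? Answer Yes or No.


Input string: 'bajjcct'
Prefix to check: 'ba'
First 2 characters of input: 'ba'
Match: True
Result: Yes


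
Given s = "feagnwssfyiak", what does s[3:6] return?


Input string: 'feagnwssfyiak'
Operation: slice [3:6]
Extract characters: s[3]='g', s[4]='n', s[5]='w'
Result: gnw


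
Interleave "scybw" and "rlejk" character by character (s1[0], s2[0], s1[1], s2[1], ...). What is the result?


String 1: 'scybw'
String 2: 'rlejk'
Operation: alternate characters
Pairs: 's'+'r', 'c'+'l', 'y'+'e', 'b'+'j', 'w'+'k'
Result: srclyebjwk


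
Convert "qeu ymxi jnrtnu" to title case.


Input string: 'qeu ymxi jnrtnu'
Operation: capitalize first letter of each word
Word transformations: 'qeu'->'Qeu', 'ymxi'->'Ymxi', 'jnrtnu'->'Jnrtnu'
Result: Qeu Ymxi Jnrtnu


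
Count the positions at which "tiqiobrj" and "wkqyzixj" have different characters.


String 1: 'tiqiobrj'
String 2: 'wkqyzixj'
Compare each position: pos 0: 't'!='w', pos 1: 'i'!='k', pos 2: 'q'=='q', pos 3: 'i'!='y', pos 4: 'o'!='z', pos 5: 'b'!='i', pos 6: 'r'!='x', pos 7: 'j'=='j'
Differing positions: 6
Hamming distance: 6


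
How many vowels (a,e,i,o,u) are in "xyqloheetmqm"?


Input string: 'xyqloheetmqm'
Operation: count vowels (a, e, i, o, u)
Scan: s[0]='x', s[1]='y', s[2]='q', s[3]='l', s[4]='o' (vowel), s[5]='h', s[6]='e' (vowel), s[7]='e' (vowel), s[8]='t', s[9]='m', s[10]='q', s[11]='m'
Vowels found: 3
Result: 3


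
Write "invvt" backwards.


Input string: 'invvt'
Operation: reverse character order
Original order: 'i' -> 'n' -> 'v' -> 'v' -> 't'
Reversed order: 't' -> 'v' -> 'v' -> 'n' -> 'i'
Result: tvvni


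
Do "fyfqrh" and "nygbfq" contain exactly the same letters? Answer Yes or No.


String 1: 'fyfqrh' -> sorted: 'ffhqry'
String 2: 'nygbfq' -> sorted: 'bfgnqy'
Compare sorted forms: 'ffhqry' != 'bfgnqy'
Anagram: No


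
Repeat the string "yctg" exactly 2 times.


Input string: 'yctg'
Operation: repeat 2 times
Concatenation: 'yctg' + 'yctg'
Result: yctgyctg


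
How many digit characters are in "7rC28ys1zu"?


Input string: '7rC28ys1zu'
Operation: count digit characters (0-9)
Scan: '7'(digit), 'r', 'C', '2'(digit), '8'(digit), 'y', 's', '1'(digit), 'z', 'u'
Digits found: 4
Result: 4


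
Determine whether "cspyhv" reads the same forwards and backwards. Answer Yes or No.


Input string: 'cspyhv'
Reversed: 'vhypsc'
Compare pairs: s[0]='c' vs s[5]='v' (mismatch), s[1]='s' vs s[4]='h' (mismatch), s[2]='p' vs s[3]='y' (mismatch)
Palindrome: No


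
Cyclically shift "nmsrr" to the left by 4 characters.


Input: 'nmsrr', shift = 4
Operation: split at index 4 and swap parts
Front part s[0:4] = 'nmsr'
Back part s[4:] = 'r'
Rotated = back + front = 'r' + 'nmsr'
Result: rnmsr


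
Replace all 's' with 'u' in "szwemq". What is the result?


Input string: 'szwemq'
Operation: replace 's' with 'u'
Positions of 's': 0
After replacement: uzwemq


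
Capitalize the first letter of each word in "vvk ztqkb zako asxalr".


Input string: 'vvk ztqkb zako asxalr'
Operation: capitalize first letter of each word
Word transformations: 'vvk'->'Vvk', 'ztqkb'->'Ztqkb', 'zako'->'Zako', 'asxalr'->'Asxalr'
Result: Vvk Ztqkb Zako Asxalr


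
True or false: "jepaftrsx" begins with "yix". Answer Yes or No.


Input string: 'jepaftrsx'
Prefix to check: 'yix'
First 3 characters of input: 'jep'
Match: False
Result: No


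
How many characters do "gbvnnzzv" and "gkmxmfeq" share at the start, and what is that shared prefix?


String 1: 'gbvnnzzv'
String 2: 'gkmxmfeq'
Compare position by position:
pos 0: 'g' vs 'g' match
pos 1: 'b' vs 'k' differ -> stop
Longest common prefix: "g" (length 1)


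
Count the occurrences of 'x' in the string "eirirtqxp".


Input string: 'eirirtqxp'
Target character: 'x'
Scan each position: s[7]='x'
Matches found at indices: 7
Total: 1


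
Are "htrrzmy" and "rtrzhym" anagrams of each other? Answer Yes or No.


String 1: 'htrrzmy' -> sorted: 'hmrrtyz'
String 2: 'rtrzhym' -> sorted: 'hmrrtyz'
Compare sorted forms: 'hmrrtyz' == 'hmrrtyz'
Anagram: Yes


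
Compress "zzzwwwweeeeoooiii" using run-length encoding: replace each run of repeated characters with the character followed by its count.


Input: 'zzzwwwweeeeoooiii'
Operation: identify consecutive runs
Runs: 'zzz' -> z3, 'wwww' -> w4, 'eeee' -> e4, 'ooo' -> o3, 'iii' -> i3
Encoded: z3w4e4o3i3


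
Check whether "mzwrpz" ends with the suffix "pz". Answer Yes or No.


Input string: 'mzwrpz'
Suffix to check: 'pz'
Last 2 characters of input: 'pz'
Match: True
Result: Yes


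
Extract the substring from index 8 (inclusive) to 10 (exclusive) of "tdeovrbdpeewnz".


Input string: 'tdeovrbdpeewnz'
Operation: slice [8:10]
Extract characters: s[8]='p', s[9]='e'
Result: pe


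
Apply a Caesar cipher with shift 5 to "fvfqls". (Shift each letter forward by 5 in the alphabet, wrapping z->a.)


Input: 'fvfqls', shift = 5
Operation: for each letter, (position + 5) mod 26
Mapping: 'f'(5+5=10)->'k', 'v'(21+5=26, 26 mod 26=0)->'a', 'f'(5+5=10)->'k', 'q'(16+5=21)->'v', 'l'(11+5=16)->'q', 's'(18+5=23)->'x'
Result: kakvqx


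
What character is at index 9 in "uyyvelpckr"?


Input string: 'uyyvelpckr'
Operation: get character at index 9
Index mapping: s[0]='u', s[1]='y', s[2]='y', s[3]='v', s[4]='e', s[5]='l', s[6]='p', s[7]='c', s[8]='k', s[9]='r'
Result: 'r'


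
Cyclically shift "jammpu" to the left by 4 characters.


Input: 'jammpu', shift = 4
Operation: split at index 4 and swap parts
Front part s[0:4] = 'jamm'
Back part s[4:] = 'pu'
Rotated = back + front = 'pu' + 'jamm'
Result: pujamm


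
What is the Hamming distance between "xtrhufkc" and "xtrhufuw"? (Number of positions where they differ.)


String 1: 'xtrhufkc'
String 2: 'xtrhufuw'
Compare each position: pos 0: 'x'=='x', pos 1: 't'=='t', pos 2: 'r'=='r', pos 3: 'h'=='h', pos 4: 'u'=='u', pos 5: 'f'=='f', pos 6: 'k'!='u', pos 7: 'c'!='w'
Differing positions: 2
Hamming distance: 2


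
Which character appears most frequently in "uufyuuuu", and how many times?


Input: 'uufyuuuu'
Operation: tally each character
Counts: 'f':1, 'u':6, 'y':1
Maximum: 'u' appears 6 times


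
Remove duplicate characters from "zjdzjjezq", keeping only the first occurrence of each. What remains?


Input: 'zjdzjjezq'
Operation: keep first occurrence of each character
Scan: s[0]='z' new -> keep; s[1]='j' new -> keep; s[2]='d' new -> keep; s[3]='z' seen -> skip; s[4]='j' seen -> skip; s[5]='j' seen -> skip; s[6]='e' new -> keep; s[7]='z' seen -> skip; s[8]='q' new -> keep
Result: zjdeq


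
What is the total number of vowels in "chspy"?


Input string: 'chspy'
Operation: count vowels (a, e, i, o, u)
Scan: s[0]='c', s[1]='h', s[2]='s', s[3]='p', s[4]='y'
Vowels found: 0
Result: 0


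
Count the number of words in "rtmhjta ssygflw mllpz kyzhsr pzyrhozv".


Input string: 'rtmhjta ssygflw mllpz kyzhsr pzyrhozv'
Operation: split by spaces
Words found: 'rtmhjta', 'ssygflw', 'mllpz', 'kyzhsr', 'pzyrhozv'
Word count: 5


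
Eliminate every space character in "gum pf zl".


Input string: 'gum pf zl'
Operation: remove all spaces
Words: 'gum', 'pf', 'zl'
Join without spaces: gumpfzl


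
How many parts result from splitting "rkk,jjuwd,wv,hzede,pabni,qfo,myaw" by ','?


Input string: 'rkk,jjuwd,wv,hzede,pabni,qfo,myaw'
Delimiter: ','
Split result: 'rkk', 'jjuwd', 'wv', 'hzede', 'pabni', 'qfo', 'myaw'
Number of parts: 7


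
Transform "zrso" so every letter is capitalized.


Input string: 'zrso'
Operation: convert each letter to uppercase
Mapping: 'z'->'Z', 'r'->'R', 's'->'S', 'o'->'O'
Result: ZRSO


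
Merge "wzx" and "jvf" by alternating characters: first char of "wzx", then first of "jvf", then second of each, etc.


String 1: 'wzx'
String 2: 'jvf'
Operation: alternate characters
Pairs: 'w'+'j', 'z'+'v', 'x'+'f'
Result: wjzvxf


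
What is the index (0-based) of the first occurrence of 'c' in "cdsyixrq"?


Input string: 'cdsyixrq'
Target: 'c'
Scanning left to right: s[0]='c'
First match at index: 0


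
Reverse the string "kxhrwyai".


Input string: 'kxhrwyai'
Operation: reverse character order
Original order: 'k' -> 'x' -> 'h' -> 'r' -> 'w' -> 'y' -> 'a' -> 'i'
Reversed order: 'i' -> 'a' -> 'y' -> 'w' -> 'r' -> 'h' -> 'x' -> 'k'
Result: iaywrhxk


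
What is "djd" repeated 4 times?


Input string: 'djd'
Operation: repeat 4 times
Concatenation: 'djd' + 'djd' + 'djd' + 'djd'
Result: djddjddjddjd


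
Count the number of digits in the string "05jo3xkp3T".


Input string: '05jo3xkp3T'
Operation: count digit characters (0-9)
Scan: '0'(digit), '5'(digit), 'j', 'o', '3'(digit), 'x', 'k', 'p', '3'(digit), 'T'
Digits found: 4
Result: 4


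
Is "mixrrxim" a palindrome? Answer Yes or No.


Input string: 'mixrrxim'
Reversed: 'mixrrxim'
Compare pairs: s[0]='m' vs s[7]='m' (match), s[1]='i' vs s[6]='i' (match), s[2]='x' vs s[5]='x' (match), s[3]='r' vs s[4]='r' (match)
Palindrome: Yes


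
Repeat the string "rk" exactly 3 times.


Input string: 'rk'
Operation: repeat 3 times
Concatenation: 'rk' + 'rk' + 'rk'
Result: rkrkrk


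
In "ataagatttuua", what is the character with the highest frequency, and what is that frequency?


Input: 'ataagatttuua'
Operation: tally each character
Counts: 'a':5, 'g':1, 't':4, 'u':2
Maximum: 'a' appears 5 times


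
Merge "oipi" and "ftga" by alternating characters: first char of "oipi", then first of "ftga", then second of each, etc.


String 1: 'oipi'
String 2: 'ftga'
Operation: alternate characters
Pairs: 'o'+'f', 'i'+'t', 'p'+'g', 'i'+'a'
Result: ofitpgia


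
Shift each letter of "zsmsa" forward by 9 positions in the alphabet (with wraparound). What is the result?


Input: 'zsmsa', shift = 9
Operation: for each letter, (position + 9) mod 26
Mapping: 'z'(25+9=34, 34 mod 26=8)->'i', 's'(18+9=27, 27 mod 26=1)->'b', 'm'(12+9=21)->'v', 's'(18+9=27, 27 mod 26=1)->'b', 'a'(0+9=9)->'j'
Result: ibvbj


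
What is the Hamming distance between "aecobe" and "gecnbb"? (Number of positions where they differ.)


String 1: 'aecobe'
String 2: 'gecnbb'
Compare each position: pos 0: 'a'!='g', pos 1: 'e'=='e', pos 2: 'c'=='c', pos 3: 'o'!='n', pos 4: 'b'=='b', pos 5: 'e'!='b'
Differing positions: 3
Hamming distance: 3


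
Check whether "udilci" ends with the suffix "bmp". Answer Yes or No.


Input string: 'udilci'
Suffix to check: 'bmp'
Last 3 characters of input: 'lci'
Match: False
Result: No


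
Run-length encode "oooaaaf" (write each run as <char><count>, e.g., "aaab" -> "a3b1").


Input: 'oooaaaf'
Operation: identify consecutive runs
Runs: 'ooo' -> o3, 'aaa' -> a3, 'f' -> f1
Encoded: o3a3f1


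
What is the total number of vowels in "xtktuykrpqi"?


Input string: 'xtktuykrpqi'
Operation: count vowels (a, e, i, o, u)
Scan: s[0]='x', s[1]='t', s[2]='k', s[3]='t', s[4]='u' (vowel), s[5]='y', s[6]='k', s[7]='r', s[8]='p', s[9]='q', s[10]='i' (vowel)
Vowels found: 2
Result: 2


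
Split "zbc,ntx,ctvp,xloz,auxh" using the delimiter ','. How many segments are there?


Input string: 'zbc,ntx,ctvp,xloz,auxh'
Delimiter: ','
Split result: 'zbc', 'ntx', 'ctvp', 'xloz', 'auxh'
Number of parts: 5


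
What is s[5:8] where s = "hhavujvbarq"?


Input string: 'hhavujvbarq'
Operation: slice [5:8]
Extract characters: s[5]='j', s[6]='v', s[7]='b'
Result: jvb


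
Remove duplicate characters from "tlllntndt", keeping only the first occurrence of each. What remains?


Input: 'tlllntndt'
Operation: keep first occurrence of each character
Scan: s[0]='t' new -> keep; s[1]='l' new -> keep; s[2]='l' seen -> skip; s[3]='l' seen -> skip; s[4]='n' new -> keep; s[5]='t' seen -> skip; s[6]='n' seen -> skip; s[7]='d' new -> keep; s[8]='t' seen -> skip
Result: tlnd


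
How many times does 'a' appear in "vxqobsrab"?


Input string: 'vxqobsrab'
Target character: 'a'
Scan each position: s[7]='a'
Matches found at indices: 7
Total: 1


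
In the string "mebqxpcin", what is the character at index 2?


Input string: 'mebqxpcin'
Operation: get character at index 2
Index mapping: s[0]='m', s[1]='e', s[2]='b'
Result: 'b'


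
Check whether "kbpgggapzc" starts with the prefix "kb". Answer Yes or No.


Input string: 'kbpgggapzc'
Prefix to check: 'kb'
First 2 characters of input: 'kb'
Match: True
Result: Yes


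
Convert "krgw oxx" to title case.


Input string: 'krgw oxx'
Operation: capitalize first letter of each word
Word transformations: 'krgw'->'Krgw', 'oxx'->'Oxx'
Result: Krgw Oxx


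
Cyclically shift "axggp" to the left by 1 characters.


Input: 'axggp', shift = 1
Operation: split at index 1 and swap parts
Front part s[0:1] = 'a'
Back part s[1:] = 'xggp'
Rotated = back + front = 'xggp' + 'a'
Result: xggpa


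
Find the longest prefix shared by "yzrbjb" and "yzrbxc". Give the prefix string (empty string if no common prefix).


String 1: 'yzrbjb'
String 2: 'yzrbxc'
Compare position by position:
pos 0: 'y' vs 'y' match
pos 1: 'z' vs 'z' match
pos 2: 'r' vs 'r' match
pos 3: 'b' vs 'b' match
pos 4: 'j' vs 'x' differ -> stop
Longest common prefix: "yzrb" (length 4)


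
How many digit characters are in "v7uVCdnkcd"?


Input string: 'v7uVCdnkcd'
Operation: count digit characters (0-9)
Scan: 'v', '7'(digit), 'u', 'V', 'C', 'd', 'n', 'k', 'c', 'd'
Digits found: 1
Result: 1


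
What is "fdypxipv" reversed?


Input string: 'fdypxipv'
Operation: reverse character order
Original order: 'f' -> 'd' -> 'y' -> 'p' -> 'x' -> 'i' -> 'p' -> 'v'
Reversed order: 'v' -> 'p' -> 'i' -> 'x' -> 'p' -> 'y' -> 'd' -> 'f'
Result: vpixpydf


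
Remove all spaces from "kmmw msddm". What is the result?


Input string: 'kmmw msddm'
Operation: remove all spaces
Words: 'kmmw', 'msddm'
Join without spaces: kmmwmsddm


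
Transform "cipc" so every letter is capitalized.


Input string: 'cipc'
Operation: convert each letter to uppercase
Mapping: 'c'->'C', 'i'->'I', 'p'->'P', 'c'->'C'
Result: CIPC


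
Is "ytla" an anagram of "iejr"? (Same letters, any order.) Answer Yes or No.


String 1: 'iejr' -> sorted: 'eijr'
String 2: 'ytla' -> sorted: 'alty'
Compare sorted forms: 'eijr' != 'alty'
Anagram: No


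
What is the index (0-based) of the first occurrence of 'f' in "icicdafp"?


Input string: 'icicdafp'
Target: 'f'
Scanning left to right: s[0]='i', s[1]='c', s[2]='i', s[3]='c', s[4]='d', s[5]='a', s[6]='f'
First match at index: 6


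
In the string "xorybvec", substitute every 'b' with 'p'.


Input string: 'xorybvec'
Operation: replace 'b' with 'p'
Positions of 'b': 4
After replacement: xorypvec


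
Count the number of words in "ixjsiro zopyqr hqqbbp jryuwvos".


Input string: 'ixjsiro zopyqr hqqbbp jryuwvos'
Operation: split by spaces
Words found: 'ixjsiro', 'zopyqr', 'hqqbbp', 'jryuwvos'
Word count: 4


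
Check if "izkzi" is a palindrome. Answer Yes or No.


Input string: 'izkzi'
Reversed: 'izkzi'
Compare pairs: s[0]='i' vs s[4]='i' (match), s[1]='z' vs s[3]='z' (match)
Palindrome: Yes


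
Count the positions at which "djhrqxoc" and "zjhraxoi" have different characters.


String 1: 'djhrqxoc'
String 2: 'zjhraxoi'
Compare each position: pos 0: 'd'!='z', pos 1: 'j'=='j', pos 2: 'h'=='h', pos 3: 'r'=='r', pos 4: 'q'!='a', pos 5: 'x'=='x', pos 6: 'o'=='o', pos 7: 'c'!='i'
Differing positions: 3
Hamming distance: 3


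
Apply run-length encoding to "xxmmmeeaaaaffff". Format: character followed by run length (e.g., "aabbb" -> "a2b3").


Input: 'xxmmmeeaaaaffff'
Operation: identify consecutive runs
Runs: 'xx' -> x2, 'mmm' -> m3, 'ee' -> e2, 'aaaa' -> a4, 'ffff' -> f4
Encoded: x2m3e2a4f4


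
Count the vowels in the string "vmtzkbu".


Input string: 'vmtzkbu'
Operation: count vowels (a, e, i, o, u)
Scan: s[0]='v', s[1]='m', s[2]='t', s[3]='z', s[4]='k', s[5]='b', s[6]='u' (vowel)
Vowels found: 1
Result: 1


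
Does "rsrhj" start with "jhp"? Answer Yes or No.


Input string: 'rsrhj'
Prefix to check: 'jhp'
First 3 characters of input: 'rsr'
Match: False
Result: No


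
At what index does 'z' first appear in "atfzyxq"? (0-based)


Input string: 'atfzyxq'
Target: 'z'
Scanning left to right: s[0]='a', s[1]='t', s[2]='f', s[3]='z'
First match at index: 3


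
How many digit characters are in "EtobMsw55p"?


Input string: 'EtobMsw55p'
Operation: count digit characters (0-9)
Scan: 'E', 't', 'o', 'b', 'M', 's', 'w', '5'(digit), '5'(digit), 'p'
Digits found: 2
Result: 2


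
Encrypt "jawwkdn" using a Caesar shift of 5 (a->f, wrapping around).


Input: 'jawwkdn', shift = 5
Operation: for each letter, (position + 5) mod 26
Mapping: 'j'(9+5=14)->'o', 'a'(0+5=5)->'f', 'w'(22+5=27, 27 mod 26=1)->'b', 'w'(22+5=27, 27 mod 26=1)->'b', 'k'(10+5=15)->'p', 'd'(3+5=8)->'i', 'n'(13+5=18)->'s'
Result: ofbbpis


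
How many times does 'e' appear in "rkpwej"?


Input string: 'rkpwej'
Target character: 'e'
Scan each position: s[4]='e'
Matches found at indices: 4
Total: 1


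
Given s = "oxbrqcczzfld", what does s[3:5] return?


Input string: 'oxbrqcczzfld'
Operation: slice [3:5]
Extract characters: s[3]='r', s[4]='q'
Result: rq


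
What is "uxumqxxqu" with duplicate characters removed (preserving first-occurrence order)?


Input: 'uxumqxxqu'
Operation: keep first occurrence of each character
Scan: s[0]='u' new -> keep; s[1]='x' new -> keep; s[2]='u' seen -> skip; s[3]='m' new -> keep; s[4]='q' new -> keep; s[5]='x' seen -> skip; s[6]='x' seen -> skip; s[7]='q' seen -> skip; s[8]='u' seen -> skip
Result: uxmq


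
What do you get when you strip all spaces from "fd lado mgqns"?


Input string: 'fd lado mgqns'
Operation: remove all spaces
Words: 'fd', 'lado', 'mgqns'
Join without spaces: fdladomgqns


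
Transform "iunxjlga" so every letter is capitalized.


Input string: 'iunxjlga'
Operation: convert each letter to uppercase
Mapping: 'i'->'I', 'u'->'U', 'n'->'N', 'x'->'X', 'j'->'J', 'l'->'L', 'g'->'G', 'a'->'A'
Result: IUNXJLGA


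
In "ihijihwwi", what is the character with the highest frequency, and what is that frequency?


Input: 'ihijihwwi'
Operation: tally each character
Counts: 'h':2, 'i':4, 'j':1, 'w':2
Maximum: 'i' appears 4 times


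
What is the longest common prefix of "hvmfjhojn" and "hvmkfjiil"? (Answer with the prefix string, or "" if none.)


String 1: 'hvmfjhojn'
String 2: 'hvmkfjiil'
Compare position by position:
pos 0: 'h' vs 'h' match
pos 1: 'v' vs 'v' match
pos 2: 'm' vs 'm' match
pos 3: 'f' vs 'k' differ -> stop
Longest common prefix: "hvm" (length 3)


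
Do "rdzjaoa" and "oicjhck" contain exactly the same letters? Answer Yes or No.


String 1: 'rdzjaoa' -> sorted: 'aadjorz'
String 2: 'oicjhck' -> sorted: 'cchijko'
Compare sorted forms: 'aadjorz' != 'cchijko'
Anagram: No


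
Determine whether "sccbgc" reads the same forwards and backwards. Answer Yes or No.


Input string: 'sccbgc'
Reversed: 'cgbccs'
Compare pairs: s[0]='s' vs s[5]='c' (mismatch), s[1]='c' vs s[4]='g' (mismatch), s[2]='c' vs s[3]='b' (mismatch)
Palindrome: No


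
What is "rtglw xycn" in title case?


Input string: 'rtglw xycn'
Operation: capitalize first letter of each word
Word transformations: 'rtglw'->'Rtglw', 'xycn'->'Xycn'
Result: Rtglw Xycn


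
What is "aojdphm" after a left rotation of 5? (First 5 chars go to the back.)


Input: 'aojdphm', shift = 5
Operation: split at index 5 and swap parts
Front part s[0:5] = 'aojdp'
Back part s[5:] = 'hm'
Rotated = back + front = 'hm' + 'aojdp'
Result: hmaojdp


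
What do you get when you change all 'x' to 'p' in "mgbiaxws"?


Input string: 'mgbiaxws'
Operation: replace 'x' with 'p'
Positions of 'x': 5
After replacement: mgbiapws


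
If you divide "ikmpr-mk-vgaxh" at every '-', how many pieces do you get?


Input string: 'ikmpr-mk-vgaxh'
Delimiter: '-'
Split result: 'ikmpr', 'mk', 'vgaxh'
Number of parts: 3


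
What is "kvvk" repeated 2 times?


Input string: 'kvvk'
Operation: repeat 2 times
Concatenation: 'kvvk' + 'kvvk'
Result: kvvkkvvk


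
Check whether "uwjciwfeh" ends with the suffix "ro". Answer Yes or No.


Input string: 'uwjciwfeh'
Suffix to check: 'ro'
Last 2 characters of input: 'eh'
Match: False
Result: No


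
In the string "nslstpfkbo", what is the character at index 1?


Input string: 'nslstpfkbo'
Operation: get character at index 1
Index mapping: s[0]='n', s[1]='s'
Result: 's'


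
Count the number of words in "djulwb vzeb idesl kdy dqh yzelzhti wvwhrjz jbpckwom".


Input string: 'djulwb vzeb idesl kdy dqh yzelzhti wvwhrjz jbpckwom'
Operation: split by spaces
Words found: 'djulwb', 'vzeb', 'idesl', 'kdy', 'dqh', 'yzelzhti', 'wvwhrjz', 'jbpckwom'
Word count: 8


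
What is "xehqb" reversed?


Input string: 'xehqb'
Operation: reverse character order
Original order: 'x' -> 'e' -> 'h' -> 'q' -> 'b'
Reversed order: 'b' -> 'q' -> 'h' -> 'e' -> 'x'
Result: bqhex


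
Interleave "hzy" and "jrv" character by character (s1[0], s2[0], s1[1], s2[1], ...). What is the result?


String 1: 'hzy'
String 2: 'jrv'
Operation: alternate characters
Pairs: 'h'+'j', 'z'+'r', 'y'+'v'
Result: hjzryv


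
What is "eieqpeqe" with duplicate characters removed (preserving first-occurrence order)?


Input: 'eieqpeqe'
Operation: keep first occurrence of each character
Scan: s[0]='e' new -> keep; s[1]='i' new -> keep; s[2]='e' seen -> skip; s[3]='q' new -> keep; s[4]='p' new -> keep; s[5]='e' seen -> skip; s[6]='q' seen -> skip; s[7]='e' seen -> skip
Result: eiqp


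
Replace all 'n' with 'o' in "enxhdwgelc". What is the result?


Input string: 'enxhdwgelc'
Operation: replace 'n' with 'o'
Positions of 'n': 1
After replacement: eoxhdwgelc


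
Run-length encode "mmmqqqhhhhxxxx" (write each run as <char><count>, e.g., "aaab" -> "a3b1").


Input: 'mmmqqqhhhhxxxx'
Operation: identify consecutive runs
Runs: 'mmm' -> m3, 'qqq' -> q3, 'hhhh' -> h4, 'xxxx' -> x4
Encoded: m3q3h4x4


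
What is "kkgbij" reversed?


Input string: 'kkgbij'
Operation: reverse character order
Original order: 'k' -> 'k' -> 'g' -> 'b' -> 'i' -> 'j'
Reversed order: 'j' -> 'i' -> 'b' -> 'g' -> 'k' -> 'k'
Result: jibgkk


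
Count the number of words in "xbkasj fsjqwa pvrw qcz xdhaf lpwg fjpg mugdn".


Input string: 'xbkasj fsjqwa pvrw qcz xdhaf lpwg fjpg mugdn'
Operation: split by spaces
Words found: 'xbkasj', 'fsjqwa', 'pvrw', 'qcz', 'xdhaf', 'lpwg', 'fjpg', 'mugdn'
Word count: 8


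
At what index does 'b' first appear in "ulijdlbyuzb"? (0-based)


Input string: 'ulijdlbyuzb'
Target: 'b'
Scanning left to right: s[0]='u', s[1]='l', s[2]='i', s[3]='j', s[4]='d', s[5]='l', s[6]='b'
First match at index: 6


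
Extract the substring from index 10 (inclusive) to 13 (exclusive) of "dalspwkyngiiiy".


Input string: 'dalspwkyngiiiy'
Operation: slice [10:13]
Extract characters: s[10]='i', s[11]='i', s[12]='i'
Result: iii


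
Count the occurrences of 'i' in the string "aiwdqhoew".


Input string: 'aiwdqhoew'
Target character: 'i'
Scan each position: s[1]='i'
Matches found at indices: 1
Total: 1


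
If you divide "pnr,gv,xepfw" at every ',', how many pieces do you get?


Input string: 'pnr,gv,xepfw'
Delimiter: ','
Split result: 'pnr', 'gv', 'xepfw'
Number of parts: 3


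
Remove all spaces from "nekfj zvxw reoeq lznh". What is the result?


Input string: 'nekfj zvxw reoeq lznh'
Operation: remove all spaces
Words: 'nekfj', 'zvxw', 'reoeq', 'lznh'
Join without spaces: nekfjzvxwreoeqlznh


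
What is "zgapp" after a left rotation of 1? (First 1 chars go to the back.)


Input: 'zgapp', shift = 1
Operation: split at index 1 and swap parts
Front part s[0:1] = 'z'
Back part s[1:] = 'gapp'
Rotated = back + front = 'gapp' + 'z'
Result: gappz


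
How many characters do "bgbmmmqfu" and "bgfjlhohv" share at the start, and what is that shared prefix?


String 1: 'bgbmmmqfu'
String 2: 'bgfjlhohv'
Compare position by position:
pos 0: 'b' vs 'b' match
pos 1: 'g' vs 'g' match
pos 2: 'b' vs 'f' differ -> stop
Longest common prefix: "bg" (length 2)


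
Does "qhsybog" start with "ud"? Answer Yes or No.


Input string: 'qhsybog'
Prefix to check: 'ud'
First 2 characters of input: 'qh'
Match: False
Result: No


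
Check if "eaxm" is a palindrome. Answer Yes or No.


Input string: 'eaxm'
Reversed: 'mxae'
Compare pairs: s[0]='e' vs s[3]='m' (mismatch), s[1]='a' vs s[2]='x' (mismatch)
Palindrome: No


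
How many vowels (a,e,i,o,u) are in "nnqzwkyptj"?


Input string: 'nnqzwkyptj'
Operation: count vowels (a, e, i, o, u)
Scan: s[0]='n', s[1]='n', s[2]='q', s[3]='z', s[4]='w', s[5]='k', s[6]='y', s[7]='p', s[8]='t', s[9]='j'
Vowels found: 0
Result: 0


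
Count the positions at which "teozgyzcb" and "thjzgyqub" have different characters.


String 1: 'teozgyzcb'
String 2: 'thjzgyqub'
Compare each position: pos 0: 't'=='t', pos 1: 'e'!='h', pos 2: 'o'!='j', pos 3: 'z'=='z', pos 4: 'g'=='g', pos 5: 'y'=='y', pos 6: 'z'!='q', pos 7: 'c'!='u', pos 8: 'b'=='b'
Differing positions: 4
Hamming distance: 4


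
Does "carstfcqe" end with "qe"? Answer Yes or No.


Input string: 'carstfcqe'
Suffix to check: 'qe'
Last 2 characters of input: 'qe'
Match: True
Result: Yes


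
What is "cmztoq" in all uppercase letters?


Input string: 'cmztoq'
Operation: convert each letter to uppercase
Mapping: 'c'->'C', 'm'->'M', 'z'->'Z', 't'->'T', 'o'->'O', 'q'->'Q'
Result: CMZTOQ


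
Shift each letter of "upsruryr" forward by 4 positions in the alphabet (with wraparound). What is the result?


Input: 'upsruryr', shift = 4
Operation: for each letter, (position + 4) mod 26
Mapping: 'u'(20+4=24)->'y', 'p'(15+4=19)->'t', 's'(18+4=22)->'w', 'r'(17+4=21)->'v', 'u'(20+4=24)->'y', 'r'(17+4=21)->'v', 'y'(24+4=28, 28 mod 26=2)->'c', 'r'(17+4=21)->'v'
Result: ytwvyvcv


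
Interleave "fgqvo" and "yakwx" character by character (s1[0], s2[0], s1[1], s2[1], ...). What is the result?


String 1: 'fgqvo'
String 2: 'yakwx'
Operation: alternate characters
Pairs: 'f'+'y', 'g'+'a', 'q'+'k', 'v'+'w', 'o'+'x'
Result: fygaqkvwox


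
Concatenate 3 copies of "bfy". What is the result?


Input string: 'bfy'
Operation: repeat 3 times
Concatenation: 'bfy' + 'bfy' + 'bfy'
Result: bfybfybfy


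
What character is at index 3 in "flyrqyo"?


Input string: 'flyrqyo'
Operation: get character at index 3
Index mapping: s[0]='f', s[1]='l', s[2]='y', s[3]='r'
Result: 'r'


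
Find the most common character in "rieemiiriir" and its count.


Input: 'rieemiiriir'
Operation: tally each character
Counts: 'e':2, 'i':5, 'm':1, 'r':3
Maximum: 'i' appears 5 times


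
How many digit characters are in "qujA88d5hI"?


Input string: 'qujA88d5hI'
Operation: count digit characters (0-9)
Scan: 'q', 'u', 'j', 'A', '8'(digit), '8'(digit), 'd', '5'(digit), 'h', 'I'
Digits found: 3
Result: 3


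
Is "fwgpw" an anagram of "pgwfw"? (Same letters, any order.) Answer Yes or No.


String 1: 'pgwfw' -> sorted: 'fgpww'
String 2: 'fwgpw' -> sorted: 'fgpww'
Compare sorted forms: 'fgpww' == 'fgpww'
Anagram: Yes


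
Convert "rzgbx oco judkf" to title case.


Input string: 'rzgbx oco judkf'
Operation: capitalize first letter of each word
Word transformations: 'rzgbx'->'Rzgbx', 'oco'->'Oco', 'judkf'->'Judkf'
Result: Rzgbx Oco Judkf


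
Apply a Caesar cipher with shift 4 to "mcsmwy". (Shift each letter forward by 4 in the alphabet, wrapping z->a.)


Input: 'mcsmwy', shift = 4
Operation: for each letter, (position + 4) mod 26
Mapping: 'm'(12+4=16)->'q', 'c'(2+4=6)->'g', 's'(18+4=22)->'w', 'm'(12+4=16)->'q', 'w'(22+4=26, 26 mod 26=0)->'a', 'y'(24+4=28, 28 mod 26=2)->'c'
Result: qgwqac


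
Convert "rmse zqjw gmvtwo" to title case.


Input string: 'rmse zqjw gmvtwo'
Operation: capitalize first letter of each word
Word transformations: 'rmse'->'Rmse', 'zqjw'->'Zqjw', 'gmvtwo'->'Gmvtwo'
Result: Rmse Zqjw Gmvtwo


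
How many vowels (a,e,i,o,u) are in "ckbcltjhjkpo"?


Input string: 'ckbcltjhjkpo'
Operation: count vowels (a, e, i, o, u)
Scan: s[0]='c', s[1]='k', s[2]='b', s[3]='c', s[4]='l', s[5]='t', s[6]='j', s[7]='h', s[8]='j', s[9]='k', s[10]='p', s[11]='o' (vowel)
Vowels found: 1
Result: 1


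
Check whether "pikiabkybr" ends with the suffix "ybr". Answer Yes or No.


Input string: 'pikiabkybr'
Suffix to check: 'ybr'
Last 3 characters of input: 'ybr'
Match: True
Result: Yes


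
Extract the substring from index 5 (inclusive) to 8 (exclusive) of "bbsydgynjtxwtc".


Input string: 'bbsydgynjtxwtc'
Operation: slice [5:8]
Extract characters: s[5]='g', s[6]='y', s[7]='n'
Result: gyn


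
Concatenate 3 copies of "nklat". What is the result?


Input string: 'nklat'
Operation: repeat 3 times
Concatenation: 'nklat' + 'nklat' + 'nklat'
Result: nklatnklatnklat


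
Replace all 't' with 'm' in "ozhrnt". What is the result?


Input string: 'ozhrnt'
Operation: replace 't' with 'm'
Positions of 't': 5
After replacement: ozhrnm


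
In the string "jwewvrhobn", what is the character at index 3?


Input string: 'jwewvrhobn'
Operation: get character at index 3
Index mapping: s[0]='j', s[1]='w', s[2]='e', s[3]='w'
Result: 'w'


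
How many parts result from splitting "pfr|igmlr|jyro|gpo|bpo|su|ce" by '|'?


Input string: 'pfr|igmlr|jyro|gpo|bpo|su|ce'
Delimiter: '|'
Split result: 'pfr', 'igmlr', 'jyro', 'gpo', 'bpo', 'su', 'ce'
Number of parts: 7


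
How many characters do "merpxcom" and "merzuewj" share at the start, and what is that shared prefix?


String 1: 'merpxcom'
String 2: 'merzuewj'
Compare position by position:
pos 0: 'm' vs 'm' match
pos 1: 'e' vs 'e' match
pos 2: 'r' vs 'r' match
pos 3: 'p' vs 'z' differ -> stop
Longest common prefix: "mer" (length 3)


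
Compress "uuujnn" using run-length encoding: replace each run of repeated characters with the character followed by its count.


Input: 'uuujnn'
Operation: identify consecutive runs
Runs: 'uuu' -> u3, 'j' -> j1, 'nn' -> n2
Encoded: u3j1n2


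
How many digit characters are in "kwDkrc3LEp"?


Input string: 'kwDkrc3LEp'
Operation: count digit characters (0-9)
Scan: 'k', 'w', 'D', 'k', 'r', 'c', '3'(digit), 'L', 'E', 'p'
Digits found: 1
Result: 1


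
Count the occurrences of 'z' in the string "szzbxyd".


Input string: 'szzbxyd'
Target character: 'z'
Scan each position: s[1]='z', s[2]='z'
Matches found at indices: 1, 2
Total: 2


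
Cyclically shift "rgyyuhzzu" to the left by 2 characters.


Input: 'rgyyuhzzu', shift = 2
Operation: split at index 2 and swap parts
Front part s[0:2] = 'rg'
Back part s[2:] = 'yyuhzzu'
Rotated = back + front = 'yyuhzzu' + 'rg'
Result: yyuhzzurg


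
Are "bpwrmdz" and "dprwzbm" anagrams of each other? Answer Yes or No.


String 1: 'bpwrmdz' -> sorted: 'bdmprwz'
String 2: 'dprwzbm' -> sorted: 'bdmprwz'
Compare sorted forms: 'bdmprwz' == 'bdmprwz'
Anagram: Yes


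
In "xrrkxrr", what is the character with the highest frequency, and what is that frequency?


Input: 'xrrkxrr'
Operation: tally each character
Counts: 'k':1, 'r':4, 'x':2
Maximum: 'r' appears 4 times


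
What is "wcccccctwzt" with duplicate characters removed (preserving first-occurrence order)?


Input: 'wcccccctwzt'
Operation: keep first occurrence of each character
Scan: s[0]='w' new -> keep; s[1]='c' new -> keep; s[2]='c' seen -> skip; s[3]='c' seen -> skip; s[4]='c' seen -> skip; s[5]='c' seen -> skip; s[6]='c' seen -> skip; s[7]='t' new -> keep; s[8]='w' seen -> skip; s[9]='z' new -> keep; s[10]='t' seen -> skip
Result: wctz


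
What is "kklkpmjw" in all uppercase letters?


Input string: 'kklkpmjw'
Operation: convert each letter to uppercase
Mapping: 'k'->'K', 'k'->'K', 'l'->'L', 'k'->'K', 'p'->'P', 'm'->'M', 'j'->'J', 'w'->'W'
Result: KKLKPMJW


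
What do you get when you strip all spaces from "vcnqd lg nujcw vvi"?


Input string: 'vcnqd lg nujcw vvi'
Operation: remove all spaces
Words: 'vcnqd', 'lg', 'nujcw', 'vvi'
Join without spaces: vcnqdlgnujcwvvi


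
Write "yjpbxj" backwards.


Input string: 'yjpbxj'
Operation: reverse character order
Original order: 'y' -> 'j' -> 'p' -> 'b' -> 'x' -> 'j'
Reversed order: 'j' -> 'x' -> 'b' -> 'p' -> 'j' -> 'y'
Result: jxbpjy


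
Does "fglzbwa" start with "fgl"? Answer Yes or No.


Input string: 'fglzbwa'
Prefix to check: 'fgl'
First 3 characters of input: 'fgl'
Match: True
Result: Yes


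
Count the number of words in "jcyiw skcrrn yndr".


Input string: 'jcyiw skcrrn yndr'
Operation: split by spaces
Words found: 'jcyiw', 'skcrrn', 'yndr'
Word count: 3


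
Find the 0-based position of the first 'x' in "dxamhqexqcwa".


Input string: 'dxamhqexqcwa'
Target: 'x'
Scanning left to right: s[0]='d', s[1]='x'
First match at index: 1


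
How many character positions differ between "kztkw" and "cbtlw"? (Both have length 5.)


String 1: 'kztkw'
String 2: 'cbtlw'
Compare each position: pos 0: 'k'!='c', pos 1: 'z'!='b', pos 2: 't'=='t', pos 3: 'k'!='l', pos 4: 'w'=='w'
Differing positions: 3
Hamming distance: 3


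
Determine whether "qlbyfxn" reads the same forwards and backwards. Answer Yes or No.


Input string: 'qlbyfxn'
Reversed: 'nxfyblq'
Compare pairs: s[0]='q' vs s[6]='n' (mismatch), s[1]='l' vs s[5]='x' (mismatch), s[2]='b' vs s[4]='f' (mismatch)
Palindrome: No


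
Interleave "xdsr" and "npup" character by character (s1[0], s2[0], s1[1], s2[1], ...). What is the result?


String 1: 'xdsr'
String 2: 'npup'
Operation: alternate characters
Pairs: 'x'+'n', 'd'+'p', 's'+'u', 'r'+'p'
Result: xndpsurp


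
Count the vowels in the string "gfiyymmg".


Input string: 'gfiyymmg'
Operation: count vowels (a, e, i, o, u)
Scan: s[0]='g', s[1]='f', s[2]='i' (vowel), s[3]='y', s[4]='y', s[5]='m', s[6]='m', s[7]='g'
Vowels found: 1
Result: 1


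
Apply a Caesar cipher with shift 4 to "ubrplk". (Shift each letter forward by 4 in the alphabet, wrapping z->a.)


Input: 'ubrplk', shift = 4
Operation: for each letter, (position + 4) mod 26
Mapping: 'u'(20+4=24)->'y', 'b'(1+4=5)->'f', 'r'(17+4=21)->'v', 'p'(15+4=19)->'t', 'l'(11+4=15)->'p', 'k'(10+4=14)->'o'
Result: yfvtpo


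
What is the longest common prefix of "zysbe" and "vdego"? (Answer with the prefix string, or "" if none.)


String 1: 'zysbe'
String 2: 'vdego'
Compare position by position:
pos 0: 'z' vs 'v' differ -> stop
Longest common prefix: "" (length 0)


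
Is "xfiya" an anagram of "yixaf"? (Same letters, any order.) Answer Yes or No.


String 1: 'yixaf' -> sorted: 'afixy'
String 2: 'xfiya' -> sorted: 'afixy'
Compare sorted forms: 'afixy' == 'afixy'
Anagram: Yes


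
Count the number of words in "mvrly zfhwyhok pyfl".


Input string: 'mvrly zfhwyhok pyfl'
Operation: split by spaces
Words found: 'mvrly', 'zfhwyhok', 'pyfl'
Word count: 3


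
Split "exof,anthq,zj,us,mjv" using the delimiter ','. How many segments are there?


Input string: 'exof,anthq,zj,us,mjv'
Delimiter: ','
Split result: 'exof', 'anthq', 'zj', 'us', 'mjv'
Number of parts: 5


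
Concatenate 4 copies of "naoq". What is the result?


Input string: 'naoq'
Operation: repeat 4 times
Concatenation: 'naoq' + 'naoq' + 'naoq' + 'naoq'
Result: naoqnaoqnaoqnaoq


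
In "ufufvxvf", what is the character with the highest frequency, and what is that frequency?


Input: 'ufufvxvf'
Operation: tally each character
Counts: 'f':3, 'u':2, 'v':2, 'x':1
Maximum: 'f' appears 3 times


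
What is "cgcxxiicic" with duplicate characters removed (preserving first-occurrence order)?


Input: 'cgcxxiicic'
Operation: keep first occurrence of each character
Scan: s[0]='c' new -> keep; s[1]='g' new -> keep; s[2]='c' seen -> skip; s[3]='x' new -> keep; s[4]='x' seen -> skip; s[5]='i' new -> keep; s[6]='i' seen -> skip; s[7]='c' seen -> skip; s[8]='i' seen -> skip; s[9]='c' seen -> skip
Result: cgxi


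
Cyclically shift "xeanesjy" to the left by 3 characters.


Input: 'xeanesjy', shift = 3
Operation: split at index 3 and swap parts
Front part s[0:3] = 'xea'
Back part s[3:] = 'nesjy'
Rotated = back + front = 'nesjy' + 'xea'
Result: nesjyxea


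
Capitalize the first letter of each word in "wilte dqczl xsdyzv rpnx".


Input string: 'wilte dqczl xsdyzv rpnx'
Operation: capitalize first letter of each word
Word transformations: 'wilte'->'Wilte', 'dqczl'->'Dqczl', 'xsdyzv'->'Xsdyzv', 'rpnx'->'Rpnx'
Result: Wilte Dqczl Xsdyzv Rpnx


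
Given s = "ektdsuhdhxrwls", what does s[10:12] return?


Input string: 'ektdsuhdhxrwls'
Operation: slice [10:12]
Extract characters: s[10]='r', s[11]='w'
Result: rw


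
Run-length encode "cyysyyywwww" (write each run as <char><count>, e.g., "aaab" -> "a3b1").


Input: 'cyysyyywwww'
Operation: identify consecutive runs
Runs: 'c' -> c1, 'yy' -> y2, 's' -> s1, 'yyy' -> y3, 'wwww' -> w4
Encoded: c1y2s1y3w4


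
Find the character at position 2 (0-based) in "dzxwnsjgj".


Input string: 'dzxwnsjgj'
Operation: get character at index 2
Index mapping: s[0]='d', s[1]='z', s[2]='x'
Result: 'x'


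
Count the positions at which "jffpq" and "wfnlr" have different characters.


String 1: 'jffpq'
String 2: 'wfnlr'
Compare each position: pos 0: 'j'!='w', pos 1: 'f'=='f', pos 2: 'f'!='n', pos 3: 'p'!='l', pos 4: 'q'!='r'
Differing positions: 4
Hamming distance: 4
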